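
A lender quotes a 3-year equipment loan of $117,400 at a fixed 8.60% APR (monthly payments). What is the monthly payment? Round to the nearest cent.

Monthly rate = 8.6%/12 = 0.0071667; payment = 117,400 × 0.0071667 / (1 − (1+0.0071667)^−36) = $3,711.47.

$3,711.47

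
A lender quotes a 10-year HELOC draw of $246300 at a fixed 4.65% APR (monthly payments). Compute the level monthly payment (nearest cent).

$2,570.46

At 4.65% the monthly rate is 0.0038750, so the payment is 246,300 × 0.0038750 / (1 − 1.0038750^−120) = $2,570.46.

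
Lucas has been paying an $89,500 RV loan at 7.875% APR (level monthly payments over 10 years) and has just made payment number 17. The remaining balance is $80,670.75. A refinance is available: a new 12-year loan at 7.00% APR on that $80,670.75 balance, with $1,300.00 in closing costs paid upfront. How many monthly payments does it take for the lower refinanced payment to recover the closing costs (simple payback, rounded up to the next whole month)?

6 months

Current payment = 89,500 × 7.875%/12 / (1 − (1+0.0065625)^−120) = $1,079.98.
Refinanced payment = 80,670.75 × 0.0058333 / (1 − (1+0.0058333)^−144) = $829.60.
Monthly savings = $1,079.98 − $829.60 = $250.38.
Break-even = $1,300.00 / $250.38 = 5.19 → 6 months.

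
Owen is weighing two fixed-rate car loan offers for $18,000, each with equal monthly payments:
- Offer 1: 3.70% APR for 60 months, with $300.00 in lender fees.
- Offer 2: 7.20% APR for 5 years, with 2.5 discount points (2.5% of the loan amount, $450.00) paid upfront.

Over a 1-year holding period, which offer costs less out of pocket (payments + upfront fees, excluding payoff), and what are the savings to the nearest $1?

Offer 1: at 3.70% the monthly rate is 0.0030833, so the payment is 18,000 × 0.0030833 / (1 − 1.0030833^−60) = $329.07.
Offer 2: at 7.20% the monthly rate is 0.0060000, so the payment is 18,000 × 0.0060000 / (1 − 1.0060000^−60) = $358.12.
Over 12 months: Offer 1 costs 12 × $329.07 + $300.00 = $4,248.84; Offer 2 costs 12 × $358.12 + $450.00 = $4,747.44.
Offer 1 is cheaper by $4,747.44 − $4,248.84 = $498.60.

Offer 1 by $499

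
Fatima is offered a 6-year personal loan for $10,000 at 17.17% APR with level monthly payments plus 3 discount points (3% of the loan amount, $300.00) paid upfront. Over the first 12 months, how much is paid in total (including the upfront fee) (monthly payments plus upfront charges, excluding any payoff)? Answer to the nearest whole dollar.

At 17.17% the monthly rate is 0.0143083, so the payment is 10,000 × 0.0143083 / (1 − 1.0143083^−72) = $223.41.
Total outlay = 12 × $223.41 + $300.00 = $2,980.92.

$2,981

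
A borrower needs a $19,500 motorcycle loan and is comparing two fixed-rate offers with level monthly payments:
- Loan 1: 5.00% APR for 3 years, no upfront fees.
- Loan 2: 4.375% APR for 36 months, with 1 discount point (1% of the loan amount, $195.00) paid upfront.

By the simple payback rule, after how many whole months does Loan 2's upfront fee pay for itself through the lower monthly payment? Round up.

Loan 1: monthly rate = 5%/12 = 0.0041667; payment = 19,500 × 0.0041667 / (1 − (1+0.0041667)^−36) = $584.43.
Loan 2: monthly rate = 4.375%/12 = 0.0036458; payment = 19,500 × 0.0036458 / (1 − (1+0.0036458)^−36) = $578.98.
Monthly savings = $584.43 − $578.98 = $5.45.
Break-even = $195.00 / $5.45 = 35.78 → 36 months.

36 months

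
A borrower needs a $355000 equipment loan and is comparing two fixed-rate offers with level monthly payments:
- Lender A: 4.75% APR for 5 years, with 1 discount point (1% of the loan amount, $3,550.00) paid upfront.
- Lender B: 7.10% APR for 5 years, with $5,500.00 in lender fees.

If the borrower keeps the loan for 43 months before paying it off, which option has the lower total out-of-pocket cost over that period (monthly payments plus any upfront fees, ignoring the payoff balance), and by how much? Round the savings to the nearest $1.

Lender A: at 4.75% the monthly rate is 0.0039583, so the payment is 355,000 × 0.0039583 / (1 − 1.0039583^−60) = $6,658.70.
Lender B: at 7.10% the monthly rate is 0.0059167, so the payment is 355,000 × 0.0059167 / (1 − 1.0059167^−60) = $7,046.19.
Over 43 months: Lender A costs 43 × $6,658.70 + $3,550.00 = $289,874.10; Lender B costs 43 × $7,046.19 + $5,500.00 = $308,486.17.
Lender A is cheaper by $308,486.17 − $289,874.10 = $18,612.07.

Lender A by $18,612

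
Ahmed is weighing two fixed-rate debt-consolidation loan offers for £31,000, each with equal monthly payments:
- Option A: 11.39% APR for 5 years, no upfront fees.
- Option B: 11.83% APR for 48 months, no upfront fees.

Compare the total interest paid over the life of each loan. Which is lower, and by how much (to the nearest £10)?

Option A: monthly rate = 11.39%/12 = 0.0094917; payment = 31,000 × 0.0094917 / (1 − (1+0.0094917)^−60) = £680.06.
Total interest on Option A = 60 × £680.06 − £31,000 = £9,803.60.
Option B: at 11.83% the monthly rate is 0.0098583, so the payment is 31,000 × 0.0098583 / (1 − 1.0098583^−48) = £813.76.
Total interest on Option B = 48 × £813.76 − £31,000 = £8,060.48.
Option B is lower by £1,743.12.

Option B by £1,740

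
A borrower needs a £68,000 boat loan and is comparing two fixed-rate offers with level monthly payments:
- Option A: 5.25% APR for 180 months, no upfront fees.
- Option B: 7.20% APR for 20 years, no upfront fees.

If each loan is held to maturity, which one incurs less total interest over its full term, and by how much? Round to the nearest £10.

Option A: monthly rate = 5.25%/12 = 0.0043750; payment = 68,000 × 0.0043750 / (1 − (1+0.0043750)^−180) = £546.64.
Total interest on Option A = 180 × £546.64 − £68,000 = £30,395.20.
Option B: at 7.20% the monthly rate is 0.0060000, so the payment is 68,000 × 0.0060000 / (1 − 1.0060000^−240) = £535.40.
Total interest on Option B = 240 × £535.40 − £68,000 = £60,496.00.
Option A is lower by £30,100.80.

Option A by £30,100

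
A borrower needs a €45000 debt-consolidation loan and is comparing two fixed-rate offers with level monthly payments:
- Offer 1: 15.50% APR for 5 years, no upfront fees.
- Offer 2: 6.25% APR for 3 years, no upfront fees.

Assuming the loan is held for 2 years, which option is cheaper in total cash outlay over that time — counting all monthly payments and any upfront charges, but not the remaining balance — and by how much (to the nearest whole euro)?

Offer 1 by €7,001

Offer 1: at 15.50% the monthly rate is 0.0129167, so the payment is 45,000 × 0.0129167 / (1 − 1.0129167^−60) = €1,082.39.
Offer 2: at 6.25% the monthly rate is 0.0052083, so the payment is 45,000 × 0.0052083 / (1 − 1.0052083^−36) = €1,374.09.
Over 24 months: Offer 1 costs 24 × €1,082.39 = €25,977.36; Offer 2 costs 24 × €1,374.09 = €32,978.16.
Offer 1 is cheaper by €32,978.16 − €25,977.36 = €7,000.80.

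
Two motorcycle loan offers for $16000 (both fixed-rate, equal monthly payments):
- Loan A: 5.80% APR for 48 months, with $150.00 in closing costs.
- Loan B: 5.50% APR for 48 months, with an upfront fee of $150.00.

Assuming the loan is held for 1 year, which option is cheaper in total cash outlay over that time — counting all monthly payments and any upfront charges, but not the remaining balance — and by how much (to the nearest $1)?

Loan B by $26

Loan A: monthly rate = 5.8%/12 = 0.0048333; payment = 16,000 × 0.0048333 / (1 − (1+0.0048333)^−48) = $374.30.
Loan B: monthly rate = 5.5%/12 = 0.0045833; payment = 16,000 × 0.0045833 / (1 − (1+0.0045833)^−48) = $372.10.
Over 12 months: Loan A costs 12 × $374.30 + $150.00 = $4,641.60; Loan B costs 12 × $372.10 + $150.00 = $4,615.20.
Loan B is cheaper by $4,641.60 − $4,615.20 = $26.40.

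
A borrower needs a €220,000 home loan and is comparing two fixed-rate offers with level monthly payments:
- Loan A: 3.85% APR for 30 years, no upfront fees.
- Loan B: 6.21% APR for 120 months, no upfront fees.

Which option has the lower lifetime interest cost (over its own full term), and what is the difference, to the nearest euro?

Loan A: at 3.85% the monthly rate is 0.0032083, so the payment is 220,000 × 0.0032083 / (1 − 1.0032083^−360) = €1,031.38.
Total interest on Loan A = 360 × €1,031.38 − €220,000 = €151,296.80.
Loan B: at 6.21% the monthly rate is 0.0051750, so the payment is 220,000 × 0.0051750 / (1 − 1.0051750^−120) = €2,465.72.
Total interest on Loan B = 120 × €2,465.72 − €220,000 = €75,886.40.
Loan B is lower by €75,410.40.

Loan B by €75,410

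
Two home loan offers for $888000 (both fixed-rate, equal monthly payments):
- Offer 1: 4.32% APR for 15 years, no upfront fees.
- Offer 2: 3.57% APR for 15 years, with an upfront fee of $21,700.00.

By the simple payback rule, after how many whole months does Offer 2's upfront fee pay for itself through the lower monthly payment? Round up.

66 months

Offer 1: monthly rate = 4.32%/12 = 0.0036000; payment = 888,000 × 0.0036000 / (1 − (1+0.0036000)^−180) = $6,711.74.
Offer 2: monthly rate = 3.57%/12 = 0.0029750; payment = 888,000 × 0.0029750 / (1 − (1+0.0029750)^−180) = $6,378.73.
Monthly savings = $6,711.74 − $6,378.73 = $333.01.
Break-even = $21,700.00 / $333.01 = 65.16 → 66 months.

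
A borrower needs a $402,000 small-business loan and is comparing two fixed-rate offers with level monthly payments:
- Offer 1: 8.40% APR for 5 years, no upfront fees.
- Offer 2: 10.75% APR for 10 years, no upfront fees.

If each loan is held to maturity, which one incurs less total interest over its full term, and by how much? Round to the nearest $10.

Offer 1 by $164,000

Offer 1: monthly rate = 8.4%/12 = 0.0070000; payment = 402,000 × 0.0070000 / (1 − (1+0.0070000)^−60) = $8,228.28.
Total interest on Offer 1 = 60 × $8,228.28 − $402,000 = $91,696.80.
Offer 2: monthly rate = 10.75%/12 = 0.0089583; payment = 402,000 × 0.0089583 / (1 − (1+0.0089583)^−120) = $5,480.81.
Total interest on Offer 2 = 120 × $5,480.81 − $402,000 = $255,697.20.
Offer 1 is lower by $164,000.40.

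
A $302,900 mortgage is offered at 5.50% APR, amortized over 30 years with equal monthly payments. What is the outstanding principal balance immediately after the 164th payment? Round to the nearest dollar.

With monthly rate i = 5.5%/12 = 0.0045833, the balance after k of n payments is P · [(1+i)^n − (1+i)^k] / [(1+i)^n − 1].
(1+0.0045833)^360 = 5.18738784 and (1+0.0045833)^164 = 2.11689278, so the balance is 302,900 × (5.18738784 − 2.11689278) / (5.18738784 − 1) = $222,108.15.

$222,108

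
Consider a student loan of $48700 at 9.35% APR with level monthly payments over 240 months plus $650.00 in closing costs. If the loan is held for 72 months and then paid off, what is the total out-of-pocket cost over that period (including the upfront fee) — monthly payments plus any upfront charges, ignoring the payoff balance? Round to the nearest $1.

At 9.35% the monthly rate is 0.0077917, so the payment is 48,700 × 0.0077917 / (1 − 1.0077917^−240) = $449.19.
Total outlay = 72 × $449.19 + $650.00 = $32,991.68.

$32,992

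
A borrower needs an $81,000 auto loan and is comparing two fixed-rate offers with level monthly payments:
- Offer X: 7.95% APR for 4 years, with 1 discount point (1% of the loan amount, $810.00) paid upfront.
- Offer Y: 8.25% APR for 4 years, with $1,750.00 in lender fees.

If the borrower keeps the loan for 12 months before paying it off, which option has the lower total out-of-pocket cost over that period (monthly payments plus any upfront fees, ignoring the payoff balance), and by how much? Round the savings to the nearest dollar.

Offer X: at 7.95% the monthly rate is 0.0066250, so the payment is 81,000 × 0.0066250 / (1 − 1.0066250^−48) = $1,975.55.
Offer Y: monthly rate = 8.25%/12 = 0.0068750; payment = 81,000 × 0.0068750 / (1 − (1+0.0068750)^−48) = $1,986.97.
Over 12 months: Offer X costs 12 × $1,975.55 + $810.00 = $24,516.60; Offer Y costs 12 × $1,986.97 + $1,750.00 = $25,593.64.
Offer X is cheaper by $25,593.64 − $24,516.60 = $1,077.04.

Offer X by $1,077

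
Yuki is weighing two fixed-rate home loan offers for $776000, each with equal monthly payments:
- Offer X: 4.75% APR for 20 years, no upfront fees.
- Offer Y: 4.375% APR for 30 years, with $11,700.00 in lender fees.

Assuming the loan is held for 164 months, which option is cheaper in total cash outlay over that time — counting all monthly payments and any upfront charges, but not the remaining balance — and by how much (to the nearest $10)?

Offer X: at 4.75% the monthly rate is 0.0039583, so the payment is 776,000 × 0.0039583 / (1 − 1.0039583^−240) = $5,014.70.
Offer Y: monthly rate = 4.375%/12 = 0.0036458; payment = 776,000 × 0.0036458 / (1 − (1+0.0036458)^−360) = $3,874.45.
Over 164 months: Offer X costs 164 × $5,014.70 = $822,410.80; Offer Y costs 164 × $3,874.45 + $11,700.00 = $647,109.80.
Offer Y is cheaper by $822,410.80 − $647,109.80 = $175,301.00.

Offer Y by $175,300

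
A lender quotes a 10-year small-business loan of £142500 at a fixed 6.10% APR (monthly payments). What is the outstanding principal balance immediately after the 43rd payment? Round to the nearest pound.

With monthly rate i = 6.1%/12 = 0.0050833, the balance after k of n payments is P · [(1+i)^n − (1+i)^k] / [(1+i)^n − 1].
(1+0.0050833)^120 = 1.83758979 and (1+0.0050833)^43 = 1.24362393, so the balance is 142,500 × (1.83758979 − 1.24362393) / (1.83758979 − 1) = £101,052.01.

£101,052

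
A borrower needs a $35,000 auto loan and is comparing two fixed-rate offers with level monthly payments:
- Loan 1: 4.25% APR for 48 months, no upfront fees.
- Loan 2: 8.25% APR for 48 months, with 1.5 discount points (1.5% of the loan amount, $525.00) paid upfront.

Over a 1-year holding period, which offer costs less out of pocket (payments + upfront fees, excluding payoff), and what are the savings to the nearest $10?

Loan 1 by $1,300

Loan 1: at 4.25% the monthly rate is 0.0035417, so the payment is 35,000 × 0.0035417 / (1 − 1.0035417^−48) = $794.19.
Loan 2: monthly rate = 8.25%/12 = 0.0068750; payment = 35,000 × 0.0068750 / (1 − (1+0.0068750)^−48) = $858.57.
Over 12 months: Loan 1 costs 12 × $794.19 = $9,530.28; Loan 2 costs 12 × $858.57 + $525.00 = $10,827.84.
Loan 1 is cheaper by $10,827.84 − $9,530.28 = $1,297.56.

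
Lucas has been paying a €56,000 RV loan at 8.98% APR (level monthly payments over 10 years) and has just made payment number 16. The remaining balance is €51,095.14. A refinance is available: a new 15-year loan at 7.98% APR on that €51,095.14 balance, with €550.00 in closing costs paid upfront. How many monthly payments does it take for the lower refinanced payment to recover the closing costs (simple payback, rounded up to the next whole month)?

Current payment = 56,000 × 8.98%/12 / (1 − (1+0.0074833)^−120) = €708.78.
Refinanced payment = 51,095.14 × 0.0066500 / (1 − (1+0.0066500)^−180) = €487.70.
Monthly savings = €708.78 − €487.70 = €221.08.
Break-even = €550.00 / €221.08 = 2.49 → 3 months.

3 months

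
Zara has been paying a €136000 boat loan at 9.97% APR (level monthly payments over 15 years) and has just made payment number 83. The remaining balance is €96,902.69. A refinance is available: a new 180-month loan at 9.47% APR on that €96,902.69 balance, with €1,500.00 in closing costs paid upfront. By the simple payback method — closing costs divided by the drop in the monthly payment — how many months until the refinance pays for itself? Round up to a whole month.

Current payment = 136,000 × 9.97%/12 / (1 − (1+0.0083083)^−180) = €1,458.97.
Refinanced payment = 96,902.69 × 0.0078917 / (1 − (1+0.0078917)^−180) = €1,010.13.
Monthly savings = €1,458.97 − €1,010.13 = €448.84.
Break-even = €1,500.00 / €448.84 = 3.34 → 4 months.

4 months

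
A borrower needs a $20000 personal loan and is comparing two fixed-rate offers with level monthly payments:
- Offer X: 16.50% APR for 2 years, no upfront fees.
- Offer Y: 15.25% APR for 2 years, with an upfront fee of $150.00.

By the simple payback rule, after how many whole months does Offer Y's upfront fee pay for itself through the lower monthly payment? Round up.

Offer X: monthly rate = 16.5%/12 = 0.0137500; payment = 20,000 × 0.0137500 / (1 − (1+0.0137500)^−24) = $984.05.
Offer Y: at 15.25% the monthly rate is 0.0127083, so the payment is 20,000 × 0.0127083 / (1 − 1.0127083^−24) = $972.11.
Monthly savings = $984.05 − $972.11 = $11.94.
Break-even = $150.00 / $11.94 = 12.56 → 13 months.

13 months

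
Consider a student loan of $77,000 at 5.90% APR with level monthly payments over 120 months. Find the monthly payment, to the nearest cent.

$851.00

At 5.90% the monthly rate is 0.0049167, so the payment is 77,000 × 0.0049167 / (1 − 1.0049167^−120) = $851.00.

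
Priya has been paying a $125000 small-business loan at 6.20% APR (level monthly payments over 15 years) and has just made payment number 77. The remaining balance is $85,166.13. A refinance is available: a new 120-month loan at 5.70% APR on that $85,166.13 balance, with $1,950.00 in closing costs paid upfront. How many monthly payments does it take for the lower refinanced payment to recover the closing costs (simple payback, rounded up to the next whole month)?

15 months

Current payment = 125,000 × 6.2%/12 / (1 − (1+0.0051667)^−180) = $1,068.38.
Refinanced payment = 85,166.13 × 0.0047500 / (1 − (1+0.0047500)^−120) = $932.74.
Monthly savings = $1,068.38 − $932.74 = $135.64.
Break-even = $1,950.00 / $135.64 = 14.38 → 15 months.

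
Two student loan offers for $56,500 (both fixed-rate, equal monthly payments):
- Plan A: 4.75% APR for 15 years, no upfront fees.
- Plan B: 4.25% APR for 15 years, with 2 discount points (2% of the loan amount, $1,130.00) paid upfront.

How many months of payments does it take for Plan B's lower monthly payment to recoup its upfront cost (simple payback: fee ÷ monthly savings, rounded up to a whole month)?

79 months

Plan A: monthly rate = 4.75%/12 = 0.0039583; payment = 56,500 × 0.0039583 / (1 − (1+0.0039583)^−180) = $439.48.
Plan B: monthly rate = 4.25%/12 = 0.0035417; payment = 56,500 × 0.0035417 / (1 − (1+0.0035417)^−180) = $425.04.
Monthly savings = $439.48 − $425.04 = $14.44.
Break-even = $1,130.00 / $14.44 = 78.25 → 79 months.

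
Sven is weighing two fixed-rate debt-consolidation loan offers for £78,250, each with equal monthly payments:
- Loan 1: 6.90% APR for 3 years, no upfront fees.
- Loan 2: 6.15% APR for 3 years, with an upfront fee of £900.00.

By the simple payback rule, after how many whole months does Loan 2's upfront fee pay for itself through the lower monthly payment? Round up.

Loan 1: at 6.90% the monthly rate is 0.0057500, so the payment is 78,250 × 0.0057500 / (1 − 1.0057500^−36) = £2,412.56.
Loan 2: monthly rate = 6.15%/12 = 0.0051250; payment = 78,250 × 0.0051250 / (1 − (1+0.0051250)^−36) = £2,385.84.
Monthly savings = £2,412.56 − £2,385.84 = £26.72.
Break-even = £900.00 / £26.72 = 33.68 → 34 months.

34 months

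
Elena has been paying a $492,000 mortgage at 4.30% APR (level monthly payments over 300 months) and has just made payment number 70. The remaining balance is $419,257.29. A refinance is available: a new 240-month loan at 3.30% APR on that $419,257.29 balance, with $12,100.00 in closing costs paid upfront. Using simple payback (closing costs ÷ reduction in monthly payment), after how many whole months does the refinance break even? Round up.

42 months

Current payment = 492,000 × 4.3%/12 / (1 − (1+0.0035833)^−300) = $2,679.14.
Refinanced payment = 419,257.29 × 0.0027500 / (1 − (1+0.0027500)^−240) = $2,388.66.
Monthly savings = $2,679.14 − $2,388.66 = $290.48.
Break-even = $12,100.00 / $290.48 = 41.66 → 42 months.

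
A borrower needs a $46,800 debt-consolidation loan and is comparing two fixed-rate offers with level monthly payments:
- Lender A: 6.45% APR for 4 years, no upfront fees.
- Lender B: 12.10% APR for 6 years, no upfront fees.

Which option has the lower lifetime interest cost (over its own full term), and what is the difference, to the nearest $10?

Lender A: at 6.45% the monthly rate is 0.0053750, so the payment is 46,800 × 0.0053750 / (1 − 1.0053750^−48) = $1,108.78.
Total interest on Lender A = 48 × $1,108.78 − $46,800 = $6,421.44.
Lender B: monthly rate = 12.1%/12 = 0.0100833; payment = 46,800 × 0.0100833 / (1 − (1+0.0100833)^−72) = $917.38.
Total interest on Lender B = 72 × $917.38 − $46,800 = $19,251.36.
Lender A is lower by $12,829.92.

Lender A by $12,830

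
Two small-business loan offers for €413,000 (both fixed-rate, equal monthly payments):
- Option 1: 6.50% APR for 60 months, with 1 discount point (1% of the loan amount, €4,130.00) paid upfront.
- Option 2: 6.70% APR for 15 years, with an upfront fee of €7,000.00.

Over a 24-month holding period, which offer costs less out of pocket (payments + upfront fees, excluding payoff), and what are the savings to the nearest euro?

Option 2 by €103,632

Option 1: monthly rate = 6.5%/12 = 0.0054167; payment = 413,000 × 0.0054167 / (1 − (1+0.0054167)^−60) = €8,080.82.
Option 2: at 6.70% the monthly rate is 0.0055833, so the payment is 413,000 × 0.0055833 / (1 − 1.0055833^−180) = €3,643.24.
Over 24 months: Option 1 costs 24 × €8,080.82 + €4,130.00 = €198,069.68; Option 2 costs 24 × €3,643.24 + €7,000.00 = €94,437.76.
Option 2 is cheaper by €198,069.68 − €94,437.76 = €103,631.92.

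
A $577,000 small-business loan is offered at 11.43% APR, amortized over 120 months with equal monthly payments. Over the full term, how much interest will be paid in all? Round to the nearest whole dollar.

Monthly rate = 11.43%/12 = 0.0095250; payment = 577,000 × 0.0095250 / (1 − (1+0.0095250)^−120) = $8,089.27.
Total paid = 120 × $8,089.27 = $970,712.40; interest = $970,712.40 − $577,000 = $393,712.40.

$393,712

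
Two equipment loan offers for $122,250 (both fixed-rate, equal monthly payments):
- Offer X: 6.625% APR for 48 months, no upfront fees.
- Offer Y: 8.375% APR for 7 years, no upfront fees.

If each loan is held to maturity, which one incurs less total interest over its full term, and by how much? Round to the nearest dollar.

Offer X by $22,482

Offer X: at 6.625% the monthly rate is 0.0055208, so the payment is 122,250 × 0.0055208 / (1 − 1.0055208^−48) = $2,906.21.
Total interest on Offer X = 48 × $2,906.21 − $122,250 = $17,248.08.
Offer Y: monthly rate = 8.375%/12 = 0.0069792; payment = 122,250 × 0.0069792 / (1 − (1+0.0069792)^−84) = $1,928.33.
Total interest on Offer Y = 84 × $1,928.33 − $122,250 = $39,729.72.
Offer X is lower by $22,481.64.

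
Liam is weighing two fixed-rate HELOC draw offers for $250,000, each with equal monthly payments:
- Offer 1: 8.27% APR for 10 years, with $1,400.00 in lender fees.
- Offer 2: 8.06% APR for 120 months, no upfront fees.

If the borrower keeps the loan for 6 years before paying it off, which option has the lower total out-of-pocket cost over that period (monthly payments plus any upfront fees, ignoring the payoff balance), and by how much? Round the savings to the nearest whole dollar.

Offer 1: at 8.27% the monthly rate is 0.0068917, so the payment is 250,000 × 0.0068917 / (1 − 1.0068917^−120) = $3,068.97.
Offer 2: monthly rate = 8.06%/12 = 0.0067167; payment = 250,000 × 0.0067167 / (1 − (1+0.0067167)^−120) = $3,041.12.
Over 72 months: Offer 1 costs 72 × $3,068.97 + $1,400.00 = $222,365.84; Offer 2 costs 72 × $3,041.12 = $218,960.64.
Offer 2 is cheaper by $222,365.84 − $218,960.64 = $3,405.20.

Offer 2 by $3,405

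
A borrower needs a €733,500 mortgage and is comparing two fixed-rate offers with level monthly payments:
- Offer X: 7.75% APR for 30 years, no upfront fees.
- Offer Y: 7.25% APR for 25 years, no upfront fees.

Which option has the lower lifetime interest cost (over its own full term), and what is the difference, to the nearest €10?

Offer X: at 7.75% the monthly rate is 0.0064583, so the payment is 733,500 × 0.0064583 / (1 − 1.0064583^−360) = €5,254.88.
Total interest on Offer X = 360 × €5,254.88 − €733,500 = €1,158,256.80.
Offer Y: at 7.25% the monthly rate is 0.0060417, so the payment is 733,500 × 0.0060417 / (1 − 1.0060417^−300) = €5,301.79.
Total interest on Offer Y = 300 × €5,301.79 − €733,500 = €857,037.00.
Offer Y is lower by €301,219.80.

Offer Y by €301,220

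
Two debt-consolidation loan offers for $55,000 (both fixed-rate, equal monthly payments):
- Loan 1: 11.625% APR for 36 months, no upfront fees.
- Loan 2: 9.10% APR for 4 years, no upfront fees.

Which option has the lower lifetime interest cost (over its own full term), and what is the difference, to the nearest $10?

Loan 1 by $410

Loan 1: at 11.625% the monthly rate is 0.0096875, so the payment is 55,000 × 0.0096875 / (1 − 1.0096875^−36) = $1,816.95.
Total interest on Loan 1 = 36 × $1,816.95 − $55,000 = $10,410.20.
Loan 2: monthly rate = 9.1%/12 = 0.0075833; payment = 55,000 × 0.0075833 / (1 − (1+0.0075833)^−48) = $1,371.29.
Total interest on Loan 2 = 48 × $1,371.29 − $55,000 = $10,821.92.
Loan 1 is lower by $411.72.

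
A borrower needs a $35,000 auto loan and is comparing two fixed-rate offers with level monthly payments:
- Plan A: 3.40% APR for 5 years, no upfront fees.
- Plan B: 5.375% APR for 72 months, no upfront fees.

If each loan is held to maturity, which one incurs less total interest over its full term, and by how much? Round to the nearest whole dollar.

Plan A by $2,916

Plan A: monthly rate = 3.4%/12 = 0.0028333; payment = 35,000 × 0.0028333 / (1 − (1+0.0028333)^−60) = $635.14.
Total interest on Plan A = 60 × $635.14 − $35,000 = $3,108.40.
Plan B: monthly rate = 5.375%/12 = 0.0044792; payment = 35,000 × 0.0044792 / (1 − (1+0.0044792)^−72) = $569.78.
Total interest on Plan B = 72 × $569.78 − $35,000 = $6,024.16.
Plan A is lower by $2,915.76.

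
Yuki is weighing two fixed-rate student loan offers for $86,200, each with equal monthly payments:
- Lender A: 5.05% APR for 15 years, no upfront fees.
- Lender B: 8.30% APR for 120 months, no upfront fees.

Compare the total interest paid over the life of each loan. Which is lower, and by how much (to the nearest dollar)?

Lender A by $4,043

Lender A: at 5.05% the monthly rate is 0.0042083, so the payment is 86,200 × 0.0042083 / (1 − 1.0042083^−180) = $683.91.
Total interest on Lender A = 180 × $683.91 − $86,200 = $36,903.80.
Lender B: monthly rate = 8.3%/12 = 0.0069167; payment = 86,200 × 0.0069167 / (1 − (1+0.0069167)^−120) = $1,059.56.
Total interest on Lender B = 120 × $1,059.56 − $86,200 = $40,947.20.
Lender A is lower by $4,043.40.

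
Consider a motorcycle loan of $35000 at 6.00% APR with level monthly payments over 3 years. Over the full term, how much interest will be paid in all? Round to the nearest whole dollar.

$3,332

At 6.00% the monthly rate is 0.0050000, so the payment is 35,000 × 0.0050000 / (1 − 1.0050000^−36) = $1,064.77.
Total paid = 36 × $1,064.77 = $38,331.72; interest = $38,331.72 − $35,000 = $3,331.72.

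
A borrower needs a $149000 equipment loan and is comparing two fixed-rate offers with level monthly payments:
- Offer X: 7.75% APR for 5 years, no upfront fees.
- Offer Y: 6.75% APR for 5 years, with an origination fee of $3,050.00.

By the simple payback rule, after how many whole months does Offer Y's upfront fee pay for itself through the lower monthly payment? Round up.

Offer X: monthly rate = 7.75%/12 = 0.0064583; payment = 149,000 × 0.0064583 / (1 − (1+0.0064583)^−60) = $3,003.39.
Offer Y: monthly rate = 6.75%/12 = 0.0056250; payment = 149,000 × 0.0056250 / (1 − (1+0.0056250)^−60) = $2,932.84.
Monthly savings = $3,003.39 − $2,932.84 = $70.55.
Break-even = $3,050.00 / $70.55 = 43.23 → 44 months.

44 months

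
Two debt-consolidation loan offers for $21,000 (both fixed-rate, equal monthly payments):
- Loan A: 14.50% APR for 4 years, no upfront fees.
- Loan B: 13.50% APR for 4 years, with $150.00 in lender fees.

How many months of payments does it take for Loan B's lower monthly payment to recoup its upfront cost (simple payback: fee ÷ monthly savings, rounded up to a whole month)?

15 months

Loan A: monthly rate = 14.5%/12 = 0.0120833; payment = 21,000 × 0.0120833 / (1 − (1+0.0120833)^−48) = $579.14.
Loan B: at 13.50% the monthly rate is 0.0112500, so the payment is 21,000 × 0.0112500 / (1 − 1.0112500^−48) = $568.60.
Monthly savings = $579.14 − $568.60 = $10.54.
Break-even = $150.00 / $10.54 = 14.23 → 15 months.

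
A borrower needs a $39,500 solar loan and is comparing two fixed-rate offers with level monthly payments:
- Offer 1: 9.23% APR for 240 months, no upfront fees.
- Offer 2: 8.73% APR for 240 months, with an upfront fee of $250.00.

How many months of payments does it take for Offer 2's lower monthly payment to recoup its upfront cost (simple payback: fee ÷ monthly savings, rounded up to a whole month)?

Offer 1: monthly rate = 9.23%/12 = 0.0076917; payment = 39,500 × 0.0076917 / (1 − (1+0.0076917)^−240) = $361.26.
Offer 2: monthly rate = 8.73%/12 = 0.0072750; payment = 39,500 × 0.0072750 / (1 − (1+0.0072750)^−240) = $348.56.
Monthly savings = $361.26 − $348.56 = $12.70.
Break-even = $250.00 / $12.70 = 19.69 → 20 months.

20 months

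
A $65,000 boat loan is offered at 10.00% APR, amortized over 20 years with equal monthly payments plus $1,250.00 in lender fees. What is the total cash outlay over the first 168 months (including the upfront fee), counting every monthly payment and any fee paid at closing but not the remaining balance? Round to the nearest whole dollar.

$106,630

Monthly rate = 10%/12 = 0.0083333; payment = 65,000 × 0.0083333 / (1 − (1+0.0083333)^−240) = $627.26.
Total outlay = 168 × $627.26 + $1,250.00 = $106,629.68.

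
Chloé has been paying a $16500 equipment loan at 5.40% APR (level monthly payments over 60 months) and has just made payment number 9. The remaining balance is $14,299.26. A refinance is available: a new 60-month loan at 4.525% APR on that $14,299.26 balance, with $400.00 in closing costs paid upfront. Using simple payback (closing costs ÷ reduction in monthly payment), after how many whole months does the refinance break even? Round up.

Current payment = 16,500 × 5.4%/12 / (1 − (1+0.0045000)^−60) = $314.41.
Refinanced payment = 14,299.26 × 0.0037708 / (1 − (1+0.0037708)^−60) = $266.74.
Monthly savings = $314.41 − $266.74 = $47.67.
Break-even = $400.00 / $47.67 = 8.39 → 9 months.

9 months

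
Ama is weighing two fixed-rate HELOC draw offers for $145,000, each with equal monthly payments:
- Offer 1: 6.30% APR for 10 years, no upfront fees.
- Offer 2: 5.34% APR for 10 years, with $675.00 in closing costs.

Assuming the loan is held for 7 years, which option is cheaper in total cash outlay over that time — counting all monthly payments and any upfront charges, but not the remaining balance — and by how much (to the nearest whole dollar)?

Offer 2 by $5,169

Offer 1: at 6.30% the monthly rate is 0.0052500, so the payment is 145,000 × 0.0052500 / (1 − 1.0052500^−120) = $1,631.73.
Offer 2: at 5.34% the monthly rate is 0.0044500, so the payment is 145,000 × 0.0044500 / (1 − 1.0044500^−120) = $1,562.16.
Over 84 months: Offer 1 costs 84 × $1,631.73 = $137,065.32; Offer 2 costs 84 × $1,562.16 + $675.00 = $131,896.44.
Offer 2 is cheaper by $137,065.32 − $131,896.44 = $5,168.88.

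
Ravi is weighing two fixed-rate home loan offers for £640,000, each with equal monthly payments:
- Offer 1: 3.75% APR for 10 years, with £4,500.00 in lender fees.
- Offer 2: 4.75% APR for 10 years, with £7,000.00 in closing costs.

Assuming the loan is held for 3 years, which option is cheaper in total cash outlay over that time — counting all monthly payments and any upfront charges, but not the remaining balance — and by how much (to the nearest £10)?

Offer 1 by £13,530

Offer 1: at 3.75% the monthly rate is 0.0031250, so the payment is 640,000 × 0.0031250 / (1 − 1.0031250^−120) = £6,403.92.
Offer 2: monthly rate = 4.75%/12 = 0.0039583; payment = 640,000 × 0.0039583 / (1 − (1+0.0039583)^−120) = £6,710.26.
Over 36 months: Offer 1 costs 36 × £6,403.92 + £4,500.00 = £235,041.12; Offer 2 costs 36 × £6,710.26 + £7,000.00 = £248,569.36.
Offer 1 is cheaper by £248,569.36 − £235,041.12 = £13,528.24.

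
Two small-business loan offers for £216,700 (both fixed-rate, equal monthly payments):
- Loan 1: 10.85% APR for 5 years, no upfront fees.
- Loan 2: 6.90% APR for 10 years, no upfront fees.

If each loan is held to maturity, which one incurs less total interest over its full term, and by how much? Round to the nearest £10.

Loan 1: monthly rate = 10.85%/12 = 0.0090417; payment = 216,700 × 0.0090417 / (1 − (1+0.0090417)^−60) = £4,695.39.
Total interest on Loan 1 = 60 × £4,695.39 − £216,700 = £65,023.40.
Loan 2: at 6.90% the monthly rate is 0.0057500, so the payment is 216,700 × 0.0057500 / (1 − 1.0057500^−120) = £2,504.92.
Total interest on Loan 2 = 120 × £2,504.92 − £216,700 = £83,890.40.
Loan 1 is lower by £18,867.00.

Loan 1 by £18,870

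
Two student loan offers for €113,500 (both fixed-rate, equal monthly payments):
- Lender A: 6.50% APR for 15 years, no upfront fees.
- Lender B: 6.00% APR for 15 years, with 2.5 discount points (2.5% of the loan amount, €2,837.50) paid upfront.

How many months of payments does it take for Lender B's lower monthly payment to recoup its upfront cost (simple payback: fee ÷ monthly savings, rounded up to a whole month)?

92 months

Lender A: at 6.50% the monthly rate is 0.0054167, so the payment is 113,500 × 0.0054167 / (1 − 1.0054167^−180) = €988.71.
Lender B: monthly rate = 6%/12 = 0.0050000; payment = 113,500 × 0.0050000 / (1 − (1+0.0050000)^−180) = €957.78.
Monthly savings = €988.71 − €957.78 = €30.93.
Break-even = €2,837.50 / €30.93 = 91.74 → 92 months.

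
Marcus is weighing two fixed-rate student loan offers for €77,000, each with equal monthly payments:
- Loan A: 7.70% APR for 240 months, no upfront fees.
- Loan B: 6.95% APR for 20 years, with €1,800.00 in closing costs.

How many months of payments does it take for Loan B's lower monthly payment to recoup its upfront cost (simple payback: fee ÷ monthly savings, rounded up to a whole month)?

Loan A: at 7.70% the monthly rate is 0.0064167, so the payment is 77,000 × 0.0064167 / (1 − 1.0064167^−240) = €629.76.
Loan B: at 6.95% the monthly rate is 0.0057917, so the payment is 77,000 × 0.0057917 / (1 − 1.0057917^−240) = €594.67.
Monthly savings = €629.76 − €594.67 = €35.09.
Break-even = €1,800.00 / €35.09 = 51.30 → 52 months.

52 months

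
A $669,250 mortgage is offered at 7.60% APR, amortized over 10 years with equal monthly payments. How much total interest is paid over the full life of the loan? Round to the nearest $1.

At 7.60% the monthly rate is 0.0063333, so the payment is 669,250 × 0.0063333 / (1 − 1.0063333^−120) = $7,979.09.
Total paid = 120 × $7,979.09 = $957,490.80; interest = $957,490.80 − $669,250 = $288,240.80.

$288,241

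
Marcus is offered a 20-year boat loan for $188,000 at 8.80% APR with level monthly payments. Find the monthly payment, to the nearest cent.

$1,667.38

At 8.80% the monthly rate is 0.0073333, so the payment is 188,000 × 0.0073333 / (1 − 1.0073333^−240) = $1,667.38.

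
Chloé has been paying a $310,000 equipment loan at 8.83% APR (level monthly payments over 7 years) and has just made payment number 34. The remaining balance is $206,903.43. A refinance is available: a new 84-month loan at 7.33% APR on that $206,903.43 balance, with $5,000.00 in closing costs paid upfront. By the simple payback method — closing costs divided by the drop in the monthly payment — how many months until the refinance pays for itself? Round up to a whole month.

Current payment = 310,000 × 8.83%/12 / (1 − (1+0.0073583)^−84) = $4,960.91.
Refinanced payment = 206,903.43 × 0.0061083 / (1 − (1+0.0061083)^−84) = $3,156.21.
Monthly savings = $4,960.91 − $3,156.21 = $1,804.70.
Break-even = $5,000.00 / $1,804.70 = 2.77 → 3 months.

3 months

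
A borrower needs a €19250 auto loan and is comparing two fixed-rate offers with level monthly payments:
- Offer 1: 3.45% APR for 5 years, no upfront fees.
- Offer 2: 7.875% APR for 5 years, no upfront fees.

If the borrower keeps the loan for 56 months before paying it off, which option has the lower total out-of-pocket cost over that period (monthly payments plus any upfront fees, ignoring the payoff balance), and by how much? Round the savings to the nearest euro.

Offer 1 by €2,207

Offer 1: monthly rate = 3.45%/12 = 0.0028750; payment = 19,250 × 0.0028750 / (1 − (1+0.0028750)^−60) = €349.76.
Offer 2: at 7.875% the monthly rate is 0.0065625, so the payment is 19,250 × 0.0065625 / (1 − 1.0065625^−60) = €389.17.
Over 56 months: Offer 1 costs 56 × €349.76 = €19,586.56; Offer 2 costs 56 × €389.17 = €21,793.52.
Offer 1 is cheaper by €21,793.52 − €19,586.56 = €2,206.96.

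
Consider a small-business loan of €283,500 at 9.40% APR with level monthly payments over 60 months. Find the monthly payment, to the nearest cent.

At 9.40% the monthly rate is 0.0078333, so the payment is 283,500 × 0.0078333 / (1 − 1.0078333^−60) = €5,940.18.

€5,940.18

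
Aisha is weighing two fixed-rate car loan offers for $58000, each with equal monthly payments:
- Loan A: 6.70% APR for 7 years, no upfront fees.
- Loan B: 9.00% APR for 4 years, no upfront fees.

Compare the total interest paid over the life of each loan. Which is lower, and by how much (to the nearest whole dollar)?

Loan A: at 6.70% the monthly rate is 0.0055833, so the payment is 58,000 × 0.0055833 / (1 − 1.0055833^−84) = $866.89.
Total interest on Loan A = 84 × $866.89 − $58,000 = $14,818.76.
Loan B: monthly rate = 9%/12 = 0.0075000; payment = 58,000 × 0.0075000 / (1 − (1+0.0075000)^−48) = $1,443.33.
Total interest on Loan B = 48 × $1,443.33 − $58,000 = $11,279.84.
Loan B is lower by $3,538.92.

Loan B by $3,539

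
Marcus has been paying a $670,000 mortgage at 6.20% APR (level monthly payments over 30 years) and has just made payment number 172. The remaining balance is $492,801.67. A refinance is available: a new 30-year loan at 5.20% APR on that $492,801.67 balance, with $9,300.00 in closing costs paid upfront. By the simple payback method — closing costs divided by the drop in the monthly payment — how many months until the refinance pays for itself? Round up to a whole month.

Current payment = 670,000 × 6.2%/12 / (1 − (1+0.0051667)^−360) = $4,103.54.
Refinanced payment = 492,801.67 × 0.0043333 / (1 − (1+0.0043333)^−360) = $2,706.03.
Monthly savings = $4,103.54 − $2,706.03 = $1,397.51.
Break-even = $9,300.00 / $1,397.51 = 6.65 → 7 months.

7 months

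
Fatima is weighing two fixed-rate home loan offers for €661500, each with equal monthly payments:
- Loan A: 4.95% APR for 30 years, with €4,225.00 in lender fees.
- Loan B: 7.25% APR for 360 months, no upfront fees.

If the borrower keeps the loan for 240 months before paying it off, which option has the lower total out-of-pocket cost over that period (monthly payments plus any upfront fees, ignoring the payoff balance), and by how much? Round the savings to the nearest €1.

Loan A by €231,385

Loan A: at 4.95% the monthly rate is 0.0041250, so the payment is 661,500 × 0.0041250 / (1 − 1.0041250^−360) = €3,530.89.
Loan B: monthly rate = 7.25%/12 = 0.0060417; payment = 661,500 × 0.0060417 / (1 − (1+0.0060417)^−360) = €4,512.60.
Over 240 months: Loan A costs 240 × €3,530.89 + €4,225.00 = €851,638.60; Loan B costs 240 × €4,512.60 = €1,083,024.00.
Loan A is cheaper by €1,083,024.00 − €851,638.60 = €231,385.40.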